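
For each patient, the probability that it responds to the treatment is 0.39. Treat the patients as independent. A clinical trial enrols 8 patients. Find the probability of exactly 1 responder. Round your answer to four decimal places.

X ~ Binomial(n=8, p=0.39).
P(X=1) = C(8,1) · p^1 · (1−p)^7
= 8 · 0.39 · 0.031427 = 0.098054

0.0981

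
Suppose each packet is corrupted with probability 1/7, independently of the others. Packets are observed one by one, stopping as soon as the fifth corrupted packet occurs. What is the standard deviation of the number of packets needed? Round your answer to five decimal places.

14.49138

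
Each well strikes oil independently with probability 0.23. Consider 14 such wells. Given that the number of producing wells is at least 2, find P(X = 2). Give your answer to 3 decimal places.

0.241

X ~ Binomial(14, 0.23). Want P(X=2 | X≥2) = P(X=2) / P(X≥2).
P(X=2) = C(14,2)·0.23^2·0.77^12 = 0.20912
P(X≥2) = 1 − 0.02576 − 0.10770 = 0.86654
Ratio = 0.20912 / 0.86654 = 0.24132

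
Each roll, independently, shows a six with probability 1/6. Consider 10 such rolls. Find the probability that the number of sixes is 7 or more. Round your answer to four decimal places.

0.0003

X ~ Binomial(10, 0.166667); P(X ≥ 7) = Σ C(10,k) p^k (1−p)^(10−k) over k:
  k=7: C(10,7)·0.166667^7·0.833333^3 = 0.000248
  k=8: C(10,8)·0.166667^8·0.833333^2 = 0.000019
  k=9: C(10,9)·0.166667^9·0.833333^1 = 0.000001
  k=10: C(10,10)·0.166667^10·0.833333^0 = 0.000000
Total = 0.000268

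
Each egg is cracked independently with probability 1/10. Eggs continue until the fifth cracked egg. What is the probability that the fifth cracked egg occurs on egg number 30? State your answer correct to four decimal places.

0.0171

Y = trial on which the fifth success occurs; negative binomial, r=5, p=0.10.
P(Y=30) = C(29,4) · p^5 · (1−p)^25
= 23751 · 1e-05 · 0.07179 = 0.017051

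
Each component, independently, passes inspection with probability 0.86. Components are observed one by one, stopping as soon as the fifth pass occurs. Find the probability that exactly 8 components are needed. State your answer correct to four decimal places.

Y = trial on which the fifth success occurs; negative binomial, r=5, p=0.86.
P(Y=8) = C(7,4) · p^5 · (1−p)^3
= 35 · 0.47043 · 0.002744 = 0.045180

0.0452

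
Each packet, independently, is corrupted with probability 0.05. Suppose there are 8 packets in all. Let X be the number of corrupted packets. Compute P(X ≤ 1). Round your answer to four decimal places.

0.9428

X ~ Binomial(8, 0.05); P(X ≤ 1) = Σ C(8,k) p^k (1−p)^(8−k) over k:
  k=0: C(8,0)·0.05^0·0.95^8 = 0.663420
  k=1: C(8,1)·0.05^1·0.95^7 = 0.279335
Total = 0.942755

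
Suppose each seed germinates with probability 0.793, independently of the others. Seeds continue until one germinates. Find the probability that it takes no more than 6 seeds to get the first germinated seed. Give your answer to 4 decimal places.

Y = number of seeds to the first success; geometric, p = 0.793.
P(Y ≤ 6) = 1 − (1−p)^6 = 1 − 0.000079 = 0.999921

0.9999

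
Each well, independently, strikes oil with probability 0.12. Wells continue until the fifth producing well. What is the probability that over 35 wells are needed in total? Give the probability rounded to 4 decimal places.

0.5875

Needing more than 35 wells ⇔ fewer than 5 successes in the first 35. With X ~ Binomial(35, 0.12), P(Y > 35) = P(X ≤ 4).
  k=0: C(35,0)·0.12^0·0.88^35 = 0.011400
  k=1: C(35,1)·0.12^1·0.88^34 = 0.054408
  k=2: C(35,2)·0.12^2·0.88^33 = 0.126127
  k=3: C(35,3)·0.12^3·0.88^32 = 0.189190
  k=4: C(35,4)·0.12^4·0.88^31 = 0.206389
P(X ≤ 4) = 0.587514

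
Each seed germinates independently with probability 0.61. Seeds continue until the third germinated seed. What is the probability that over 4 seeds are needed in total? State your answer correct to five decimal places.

0.50745

Needing more than 4 seeds ⇔ fewer than 3 successes in the first 4. With X ~ Binomial(4, 0.61), P(Y > 4) = P(X ≤ 2).
  k=0: C(4,0)·0.61^0·0.39^4 = 0.0231344
  k=1: C(4,1)·0.61^1·0.39^3 = 0.1447384
  k=2: C(4,2)·0.61^2·0.39^2 = 0.3395785
P(X ≤ 2) = 0.5074512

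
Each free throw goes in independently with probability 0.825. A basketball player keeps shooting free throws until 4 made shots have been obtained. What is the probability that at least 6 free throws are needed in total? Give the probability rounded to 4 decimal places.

Needing more than 5 free throws ⇔ fewer than 4 successes in the first 5. With X ~ Binomial(5, 0.825), P(Y > 5) = P(X ≤ 3).
  k=0: C(5,0)·0.825^0·0.175^5 = 0.000164
  k=1: C(5,1)·0.825^1·0.175^4 = 0.003869
  k=2: C(5,2)·0.825^2·0.175^3 = 0.036477
  k=3: C(5,3)·0.825^3·0.175^2 = 0.171964
P(X ≤ 3) = 0.212474

0.2125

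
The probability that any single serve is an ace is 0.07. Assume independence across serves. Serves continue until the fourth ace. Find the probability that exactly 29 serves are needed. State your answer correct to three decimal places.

Y = trial on which the fourth success occurs; negative binomial, r=4, p=0.07.
P(Y=29) = C(28,3) · p^4 · (1−p)^25
= 3276 · 2.401e-05 · 0.16296 = 0.01282

0.013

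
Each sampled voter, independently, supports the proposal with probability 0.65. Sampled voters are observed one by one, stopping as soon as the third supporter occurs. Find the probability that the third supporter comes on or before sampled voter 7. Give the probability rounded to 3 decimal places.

0.944

Finishing within 7 sampled voters ⇔ at least 3 successes in the first 7. With X ~ Binomial(7, 0.65), P(Y ≤ 7) = 1 − P(X ≤ 2).
  k=0: C(7,0)·0.65^0·0.35^7 = 0.00064
  k=1: C(7,1)·0.65^1·0.35^6 = 0.00836
  k=2: C(7,2)·0.65^2·0.35^5 = 0.04660
1 − 0.05561 = 0.94439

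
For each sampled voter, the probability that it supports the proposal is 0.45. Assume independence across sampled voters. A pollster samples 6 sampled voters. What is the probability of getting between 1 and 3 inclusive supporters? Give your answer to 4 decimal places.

X ~ Binomial(6, 0.45); P(1 ≤ X ≤ 3) = Σ C(6,k) p^k (1−p)^(6−k) over k:
  k=1: C(6,1)·0.45^1·0.55^5 = 0.135887
  k=2: C(6,2)·0.45^2·0.55^4 = 0.277950
  k=3: C(6,3)·0.45^3·0.55^3 = 0.303218
Total = 0.717055

0.7171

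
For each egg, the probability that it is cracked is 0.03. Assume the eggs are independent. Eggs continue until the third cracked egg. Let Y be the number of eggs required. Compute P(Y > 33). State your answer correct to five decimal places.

Needing more than 33 eggs ⇔ fewer than 3 successes in the first 33. With X ~ Binomial(33, 0.03), P(Y > 33) = P(X ≤ 2).
  k=0: C(33,0)·0.03^0·0.97^33 = 0.3659883
  k=1: C(33,1)·0.03^1·0.97^32 = 0.3735345
  k=2: C(33,2)·0.03^2·0.97^31 = 0.1848418
P(X ≤ 2) = 0.9243646

0.92436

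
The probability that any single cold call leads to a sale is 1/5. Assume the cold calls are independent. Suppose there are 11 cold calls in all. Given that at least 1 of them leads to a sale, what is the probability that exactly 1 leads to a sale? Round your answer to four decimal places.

X ~ Binomial(11, 0.20). Want P(X=1 | X≥1) = P(X=1) / P(X≥1).
P(X=1) = C(11,1)·0.20^1·0.80^10 = 0.236223
P(X≥1) = 1 − 0.085899 = 0.914101
Ratio = 0.236223 / 0.914101 = 0.258421

0.2584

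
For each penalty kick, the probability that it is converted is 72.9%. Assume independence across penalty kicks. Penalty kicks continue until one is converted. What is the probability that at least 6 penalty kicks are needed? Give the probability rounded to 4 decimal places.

0.0015

Y = number of penalty kicks to the first success; geometric, p = 0.729.
P(Y > 5) = P(first 5 all fail) = (1−p)^5 = 0.001462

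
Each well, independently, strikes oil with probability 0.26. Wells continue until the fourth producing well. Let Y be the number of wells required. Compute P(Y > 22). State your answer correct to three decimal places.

0.138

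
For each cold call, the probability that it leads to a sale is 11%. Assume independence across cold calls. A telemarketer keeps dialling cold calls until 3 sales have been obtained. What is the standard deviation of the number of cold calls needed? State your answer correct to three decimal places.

14.855

Y = total cold calls until the third success; negative binomial with r=3, p=0.11.
SD(Y) = √[r(1−p)/p²] = √(220.66116) = 14.85467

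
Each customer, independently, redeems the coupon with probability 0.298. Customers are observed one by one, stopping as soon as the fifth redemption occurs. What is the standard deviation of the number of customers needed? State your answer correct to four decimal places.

6.2869

Y = total customers until the fifth success; negative binomial with r=5, p=0.298.
SD(Y) = √[r(1−p)/p²] = √(39.525247) = 6.286911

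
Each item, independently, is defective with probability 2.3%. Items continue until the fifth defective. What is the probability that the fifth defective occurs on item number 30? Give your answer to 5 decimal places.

0.00009

Y = trial on which the fifth success occurs; negative binomial, r=5, p=0.023.
P(Y=30) = C(29,4) · p^5 · (1−p)^25
= 23751 · 6.4363e-09 · 0.55894 = 0.0000854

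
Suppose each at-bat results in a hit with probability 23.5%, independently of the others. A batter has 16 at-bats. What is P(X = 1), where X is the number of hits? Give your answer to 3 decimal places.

0.068

X ~ Binomial(n=16, p=0.235).
P(X=1) = C(16,1) · p^1 · (1−p)^15
= 16 · 0.235 · 0.017985 = 0.06763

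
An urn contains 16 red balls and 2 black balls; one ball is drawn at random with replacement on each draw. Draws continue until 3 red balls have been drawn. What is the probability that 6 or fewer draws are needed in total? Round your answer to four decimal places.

0.9981

Finishing within 6 draws ⇔ at least 3 successes in the first 6. With X ~ Binomial(6, 0.888889), P(Y ≤ 6) = 1 − P(X ≤ 2).
  k=0: C(6,0)·0.888889^0·0.111111^6 = 0.000002
  k=1: C(6,1)·0.888889^1·0.111111^5 = 0.000090
  k=2: C(6,2)·0.888889^2·0.111111^4 = 0.001806
1 − 0.001899 = 0.998101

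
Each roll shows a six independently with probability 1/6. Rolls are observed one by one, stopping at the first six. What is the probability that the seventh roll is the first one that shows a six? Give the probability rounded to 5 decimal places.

Geometric (trials to first success), p = 0.166667.
P(Y = 7) = (1−p)^6 · p = 0.3349 · 0.166667 = 0.0558163

0.05582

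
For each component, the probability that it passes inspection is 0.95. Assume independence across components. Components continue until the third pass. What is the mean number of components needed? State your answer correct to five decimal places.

3.15789

Y = total components until the third success; negative binomial with r=3, p=0.95.
E[Y] = r / p = 3 / 0.95 = 3.1578947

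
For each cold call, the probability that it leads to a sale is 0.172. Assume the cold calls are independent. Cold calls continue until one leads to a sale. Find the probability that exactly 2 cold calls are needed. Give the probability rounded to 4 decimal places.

0.1424

Geometric (trials to first success), p = 0.172.
P(Y = 2) = (1−p)^1 · p = 0.828 · 0.172 = 0.142416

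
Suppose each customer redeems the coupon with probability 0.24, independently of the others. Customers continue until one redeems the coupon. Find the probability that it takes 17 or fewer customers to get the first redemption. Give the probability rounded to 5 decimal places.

Y = number of customers to the first success; geometric, p = 0.24.
P(Y ≤ 17) = 1 − (1−p)^17 = 1 − 0.0094152 = 0.9905848

0.99058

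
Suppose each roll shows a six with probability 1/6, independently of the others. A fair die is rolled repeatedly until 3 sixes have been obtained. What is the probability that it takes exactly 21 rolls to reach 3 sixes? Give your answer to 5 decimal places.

Y = trial on which the third success occurs; negative binomial, r=3, p=0.166667.
P(Y=21) = C(20,2) · p^3 · (1−p)^18
= 190 · 0.0046296 · 0.037561 = 0.0330398

0.03304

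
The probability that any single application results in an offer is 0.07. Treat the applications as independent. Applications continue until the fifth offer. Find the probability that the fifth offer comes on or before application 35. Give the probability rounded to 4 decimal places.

0.0948

Finishing within 35 applications ⇔ at least 5 successes in the first 35. With X ~ Binomial(35, 0.07), P(Y ≤ 35) = 1 − P(X ≤ 4).
  k=0: C(35,0)·0.07^0·0.93^35 = 0.078868
  k=1: C(35,1)·0.07^1·0.93^34 = 0.207772
  k=2: C(35,2)·0.07^2·0.93^33 = 0.265858
  k=3: C(35,3)·0.07^3·0.93^32 = 0.220119
  k=4: C(35,4)·0.07^4·0.93^31 = 0.132545
1 − 0.905163 = 0.094837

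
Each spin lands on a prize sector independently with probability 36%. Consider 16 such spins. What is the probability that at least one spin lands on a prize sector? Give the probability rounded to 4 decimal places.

0.9992

P(at least one) = 1 − P(none) = 1 − (1 − 0.36)^16
= 1 − 0.000792 = 0.999208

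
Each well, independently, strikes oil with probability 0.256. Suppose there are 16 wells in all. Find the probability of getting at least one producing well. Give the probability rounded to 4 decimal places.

P(at least one) = 1 − P(none) = 1 − (1 − 0.256)^16
= 1 − 0.008814 = 0.991186

0.9912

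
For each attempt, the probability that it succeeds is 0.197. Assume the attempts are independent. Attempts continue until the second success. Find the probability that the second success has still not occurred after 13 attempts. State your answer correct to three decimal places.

Needing more than 13 attempts ⇔ fewer than 2 successes in the first 13. With X ~ Binomial(13, 0.197), P(Y > 13) = P(X ≤ 1).
  k=0: C(13,0)·0.197^0·0.803^13 = 0.05772
  k=1: C(13,1)·0.197^1·0.803^12 = 0.18408
P(X ≤ 1) = 0.24179

0.242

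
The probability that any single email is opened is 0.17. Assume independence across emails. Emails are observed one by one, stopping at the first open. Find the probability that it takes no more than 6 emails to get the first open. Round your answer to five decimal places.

Y = number of emails to the first success; geometric, p = 0.17.
P(Y ≤ 6) = 1 − (1−p)^6 = 1 − 0.3269404 = 0.6730596

0.67306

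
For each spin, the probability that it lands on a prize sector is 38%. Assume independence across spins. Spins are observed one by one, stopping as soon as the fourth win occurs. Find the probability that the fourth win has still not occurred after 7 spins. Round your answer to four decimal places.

Needing more than 7 spins ⇔ fewer than 4 successes in the first 7. With X ~ Binomial(7, 0.38), P(Y > 7) = P(X ≤ 3).
  k=0: C(7,0)·0.38^0·0.62^7 = 0.035216
  k=1: C(7,1)·0.38^1·0.62^6 = 0.151089
  k=2: C(7,2)·0.38^2·0.62^5 = 0.277808
  k=3: C(7,3)·0.38^3·0.62^4 = 0.283782
P(X ≤ 3) = 0.747895

0.7479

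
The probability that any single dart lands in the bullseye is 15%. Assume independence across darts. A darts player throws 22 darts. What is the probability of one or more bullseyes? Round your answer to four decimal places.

P(at least one) = 1 − P(none) = 1 − (1 − 0.15)^22
= 1 − 0.028004 = 0.971996

0.9720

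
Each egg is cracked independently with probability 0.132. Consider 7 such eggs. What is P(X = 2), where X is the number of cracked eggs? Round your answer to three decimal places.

X ~ Binomial(n=7, p=0.132).
P(X=2) = C(7,2) · p^2 · (1−p)^5
= 21 · 0.017424 · 0.49272 = 0.18029

0.180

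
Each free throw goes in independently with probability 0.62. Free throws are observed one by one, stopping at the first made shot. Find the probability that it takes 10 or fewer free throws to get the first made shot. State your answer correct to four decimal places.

Y = number of free throws to the first success; geometric, p = 0.62.
P(Y ≤ 10) = 1 − (1−p)^10 = 1 − 0.000063 = 0.999937

0.9999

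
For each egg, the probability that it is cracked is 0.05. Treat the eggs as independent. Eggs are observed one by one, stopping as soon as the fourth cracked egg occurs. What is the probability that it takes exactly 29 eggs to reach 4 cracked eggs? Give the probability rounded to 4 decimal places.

Y = trial on which the fourth success occurs; negative binomial, r=4, p=0.05.
P(Y=29) = C(28,3) · p^4 · (1−p)^25
= 3276 · 6.25e-06 · 0.27739 = 0.005680

0.0057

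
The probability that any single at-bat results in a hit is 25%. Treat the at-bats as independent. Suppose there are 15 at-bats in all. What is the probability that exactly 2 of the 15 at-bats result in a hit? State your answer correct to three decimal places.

0.156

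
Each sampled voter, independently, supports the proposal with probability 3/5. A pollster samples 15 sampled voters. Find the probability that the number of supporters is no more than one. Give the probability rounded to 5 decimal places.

0.00003

X ~ Binomial(15, 0.60); P(X ≤ 1) = Σ C(15,k) p^k (1−p)^(15−k) over k:
  k=0: C(15,0)·0.60^0·0.40^15 = 0.0000011
  k=1: C(15,1)·0.60^1·0.40^14 = 0.0000242
Total = 0.0000252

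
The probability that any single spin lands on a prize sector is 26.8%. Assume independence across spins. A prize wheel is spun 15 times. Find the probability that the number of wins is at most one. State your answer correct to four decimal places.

0.0603

X ~ Binomial(15, 0.268); P(X ≤ 1) = Σ C(15,k) p^k (1−p)^(15−k) over k:
  k=0: C(15,0)·0.268^0·0.732^15 = 0.009283
  k=1: C(15,1)·0.268^1·0.732^14 = 0.050978
Total = 0.060260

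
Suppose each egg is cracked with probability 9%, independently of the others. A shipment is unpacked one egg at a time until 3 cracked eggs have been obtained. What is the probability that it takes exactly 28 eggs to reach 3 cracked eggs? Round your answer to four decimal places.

0.0242

Y = trial on which the third success occurs; negative binomial, r=3, p=0.09.
P(Y=28) = C(27,2) · p^3 · (1−p)^25
= 351 · 0.000729 · 0.094631 = 0.024214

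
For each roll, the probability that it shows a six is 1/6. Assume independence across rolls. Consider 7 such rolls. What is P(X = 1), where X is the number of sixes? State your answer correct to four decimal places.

X ~ Binomial(n=7, p=0.166667).
P(X=1) = C(7,1) · p^1 · (1−p)^6
= 7 · 0.16667 · 0.3349 = 0.390714

0.3907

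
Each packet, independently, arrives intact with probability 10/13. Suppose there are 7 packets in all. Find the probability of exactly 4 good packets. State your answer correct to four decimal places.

0.1506

X ~ Binomial(n=7, p=0.769231).
P(X=4) = C(7,4) · p^4 · (1−p)^3
= 35 · 0.35013 · 0.012289 = 0.150601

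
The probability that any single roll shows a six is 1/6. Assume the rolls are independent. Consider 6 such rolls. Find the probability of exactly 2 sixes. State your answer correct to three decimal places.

X ~ Binomial(n=6, p=0.166667).
P(X=2) = C(6,2) · p^2 · (1−p)^4
= 15 · 0.027778 · 0.48225 = 0.20094

0.201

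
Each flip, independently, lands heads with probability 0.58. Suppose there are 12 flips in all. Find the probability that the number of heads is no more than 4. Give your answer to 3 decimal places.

0.076

X ~ Binomial(12, 0.58); P(X ≤ 4) = Σ C(12,k) p^k (1−p)^(12−k) over k:
  k=0: C(12,0)·0.58^0·0.42^12 = 0.00003
  k=1: C(12,1)·0.58^1·0.42^11 = 0.00050
  k=2: C(12,2)·0.58^2·0.42^10 = 0.00379
  k=3: C(12,3)·0.58^3·0.42^9 = 0.01746
  k=4: C(12,4)·0.58^4·0.42^8 = 0.05424
Total = 0.07602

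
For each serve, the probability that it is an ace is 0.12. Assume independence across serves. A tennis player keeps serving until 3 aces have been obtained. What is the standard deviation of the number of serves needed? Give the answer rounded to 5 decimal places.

13.54006

Y = total serves until the third success; negative binomial with r=3, p=0.12.
SD(Y) = √[r(1−p)/p²] = √(183.3333333) = 13.5400640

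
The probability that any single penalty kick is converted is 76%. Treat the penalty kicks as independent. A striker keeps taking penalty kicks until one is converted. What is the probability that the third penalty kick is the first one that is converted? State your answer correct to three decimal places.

Geometric (trials to first success), p = 0.76.
P(Y = 3) = (1−p)^2 · p = 0.0576 · 0.76 = 0.04378

0.044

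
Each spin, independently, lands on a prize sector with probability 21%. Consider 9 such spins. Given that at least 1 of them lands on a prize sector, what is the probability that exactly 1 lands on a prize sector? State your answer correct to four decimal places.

X ~ Binomial(9, 0.21). Want P(X=1 | X≥1) = P(X=1) / P(X≥1).
P(X=1) = C(9,1)·0.21^1·0.79^8 = 0.286734
P(X≥1) = 1 − 0.119852 = 0.880148
Ratio = 0.286734 / 0.880148 = 0.325779

0.3258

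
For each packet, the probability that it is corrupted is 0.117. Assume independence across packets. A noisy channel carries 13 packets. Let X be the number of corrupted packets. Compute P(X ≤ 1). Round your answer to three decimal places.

0.540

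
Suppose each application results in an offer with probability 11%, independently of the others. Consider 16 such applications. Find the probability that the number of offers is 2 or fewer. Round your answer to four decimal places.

X ~ Binomial(16, 0.11); P(X ≤ 2) = Σ C(16,k) p^k (1−p)^(16−k) over k:
  k=0: C(16,0)·0.11^0·0.89^16 = 0.154967
  k=1: C(16,1)·0.11^1·0.89^15 = 0.306452
  k=2: C(16,2)·0.11^2·0.89^14 = 0.284071
Total = 0.745490

0.7455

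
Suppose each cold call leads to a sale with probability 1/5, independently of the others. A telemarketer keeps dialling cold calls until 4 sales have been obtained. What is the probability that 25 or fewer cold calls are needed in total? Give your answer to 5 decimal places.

0.76601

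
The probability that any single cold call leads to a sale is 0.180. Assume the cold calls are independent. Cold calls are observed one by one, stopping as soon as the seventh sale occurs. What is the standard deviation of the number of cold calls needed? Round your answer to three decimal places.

13.310

Y = total cold calls until the seventh success; negative binomial with r=7, p=0.18.
SD(Y) = √[r(1−p)/p²] = √(177.16049) = 13.31017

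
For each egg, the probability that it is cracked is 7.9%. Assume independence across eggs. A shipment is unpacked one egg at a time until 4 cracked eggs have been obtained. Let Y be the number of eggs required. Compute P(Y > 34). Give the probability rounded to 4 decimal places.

0.7202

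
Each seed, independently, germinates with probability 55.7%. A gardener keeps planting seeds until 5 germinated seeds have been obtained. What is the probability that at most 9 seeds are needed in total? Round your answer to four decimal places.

Finishing within 9 seeds ⇔ at least 5 successes in the first 9. With X ~ Binomial(9, 0.557), P(Y ≤ 9) = 1 − P(X ≤ 4).
  k=0: C(9,0)·0.557^0·0.443^9 = 0.000657
  k=1: C(9,1)·0.557^1·0.443^8 = 0.007436
  k=2: C(9,2)·0.557^2·0.443^7 = 0.037397
  k=3: C(9,3)·0.557^3·0.443^6 = 0.109715
  k=4: C(9,4)·0.557^4·0.443^5 = 0.206924
1 − 0.362129 = 0.637871

0.6379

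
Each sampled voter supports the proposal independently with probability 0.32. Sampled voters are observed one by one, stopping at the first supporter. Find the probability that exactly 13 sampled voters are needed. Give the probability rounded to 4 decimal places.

0.0031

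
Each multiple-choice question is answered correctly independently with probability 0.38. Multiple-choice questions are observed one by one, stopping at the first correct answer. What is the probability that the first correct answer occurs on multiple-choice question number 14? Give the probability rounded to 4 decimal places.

Geometric (trials to first success), p = 0.38.
P(Y = 14) = (1−p)^13 · p = 0.0020003 · 0.38 = 0.000760

0.0008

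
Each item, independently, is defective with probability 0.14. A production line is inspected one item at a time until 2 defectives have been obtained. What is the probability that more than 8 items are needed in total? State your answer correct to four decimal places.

0.6889

Needing more than 8 items ⇔ fewer than 2 successes in the first 8. With X ~ Binomial(8, 0.14), P(Y > 8) = P(X ≤ 1).
  k=0: C(8,0)·0.14^0·0.86^8 = 0.299218
  k=1: C(8,1)·0.14^1·0.86^7 = 0.389679
P(X ≤ 1) = 0.688897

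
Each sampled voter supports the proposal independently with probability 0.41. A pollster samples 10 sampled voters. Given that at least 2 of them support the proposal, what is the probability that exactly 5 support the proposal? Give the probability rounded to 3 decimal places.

0.218

X ~ Binomial(10, 0.41). Want P(X=5 | X≥2) = P(X=5) / P(X≥2).
P(X=5) = C(10,5)·0.41^5·0.59^5 = 0.20873
P(X≥2) = 1 − 0.00511 − 0.03552 = 0.95937
Ratio = 0.20873 / 0.95937 = 0.21757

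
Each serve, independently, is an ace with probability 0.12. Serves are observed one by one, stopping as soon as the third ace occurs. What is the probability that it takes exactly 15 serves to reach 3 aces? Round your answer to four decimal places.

0.0339

Y = trial on which the third success occurs; negative binomial, r=3, p=0.12.
P(Y=15) = C(14,2) · p^3 · (1−p)^12
= 91 · 0.001728 · 0.21567 = 0.033914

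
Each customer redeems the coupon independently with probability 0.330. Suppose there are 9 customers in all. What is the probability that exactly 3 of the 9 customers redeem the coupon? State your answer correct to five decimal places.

X ~ Binomial(n=9, p=0.33).
P(X=3) = C(9,3) · p^3 · (1−p)^6
= 84 · 0.035937 · 0.090458 = 0.2730674

0.27307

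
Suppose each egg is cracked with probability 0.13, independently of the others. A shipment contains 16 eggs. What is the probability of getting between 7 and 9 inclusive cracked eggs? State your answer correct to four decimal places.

0.0024

X ~ Binomial(16, 0.13); P(7 ≤ X ≤ 9) = Σ C(16,k) p^k (1−p)^(16−k) over k:
  k=7: C(16,7)·0.13^7·0.87^9 = 0.002050
  k=8: C(16,8)·0.13^8·0.87^8 = 0.000345
  k=9: C(16,9)·0.13^9·0.87^7 = 0.000046
Total = 0.002440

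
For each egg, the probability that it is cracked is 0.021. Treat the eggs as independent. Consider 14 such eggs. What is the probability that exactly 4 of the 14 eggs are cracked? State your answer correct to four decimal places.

0.0002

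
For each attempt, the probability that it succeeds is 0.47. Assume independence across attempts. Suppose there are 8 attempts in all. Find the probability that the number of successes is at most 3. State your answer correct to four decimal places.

0.4306

X ~ Binomial(8, 0.47); P(X ≤ 3) = Σ C(8,k) p^k (1−p)^(8−k) over k:
  k=0: C(8,0)·0.47^0·0.53^8 = 0.006226
  k=1: C(8,1)·0.47^1·0.53^7 = 0.044169
  k=2: C(8,2)·0.47^2·0.53^6 = 0.137091
  k=3: C(8,3)·0.47^3·0.53^5 = 0.243143
Total = 0.430629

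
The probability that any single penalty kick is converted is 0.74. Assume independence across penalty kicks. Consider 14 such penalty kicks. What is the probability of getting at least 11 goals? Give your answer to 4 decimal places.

0.4864

X ~ Binomial(14, 0.74); P(X ≥ 11) = Σ C(14,k) p^k (1−p)^(14−k) over k:
  k=11: C(14,11)·0.74^11·0.26^3 = 0.233115
  k=12: C(14,12)·0.74^12·0.26^2 = 0.165870
  k=13: C(14,13)·0.74^13·0.26^1 = 0.072630
  k=14: C(14,14)·0.74^14·0.26^0 = 0.014765
Total = 0.486380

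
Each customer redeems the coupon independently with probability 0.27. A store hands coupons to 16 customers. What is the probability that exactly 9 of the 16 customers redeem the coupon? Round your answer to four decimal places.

0.0096

X ~ Binomial(n=16, p=0.27).
P(X=9) = C(16,9) · p^9 · (1−p)^7
= 11440 · 7.6256e-06 · 0.11047 = 0.009637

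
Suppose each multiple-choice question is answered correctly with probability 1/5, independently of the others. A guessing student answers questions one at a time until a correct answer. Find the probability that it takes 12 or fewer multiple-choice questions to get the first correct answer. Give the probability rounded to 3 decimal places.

Y = number of multiple-choice questions to the first success; geometric, p = 0.20.
P(Y ≤ 12) = 1 − (1−p)^12 = 1 − 0.06872 = 0.93128

0.931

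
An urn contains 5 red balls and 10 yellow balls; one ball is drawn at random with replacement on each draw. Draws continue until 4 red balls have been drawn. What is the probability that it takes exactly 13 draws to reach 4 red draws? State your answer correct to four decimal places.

0.0707

Y = trial on which the fourth success occurs; negative binomial, r=4, p=0.333333.
P(Y=13) = C(12,3) · p^4 · (1−p)^9
= 220 · 0.012346 · 0.026012 = 0.070651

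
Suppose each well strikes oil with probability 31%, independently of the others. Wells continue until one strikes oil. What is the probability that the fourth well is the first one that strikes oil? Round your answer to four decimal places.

Geometric (trials to first success), p = 0.31.
P(Y = 4) = (1−p)^3 · p = 0.32851 · 0.31 = 0.101838

0.1018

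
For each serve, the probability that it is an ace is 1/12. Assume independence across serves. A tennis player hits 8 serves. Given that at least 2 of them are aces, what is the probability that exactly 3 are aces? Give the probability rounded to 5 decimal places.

0.15101

X ~ Binomial(8, 0.083333). Want P(X=3 | X≥2) = P(X=3) / P(X≥2).
P(X=3) = C(8,3)·0.083333^3·0.916667^5 = 0.0209750
P(X≥2) = 1 − 0.4985302 − 0.3625675 = 0.1389023
Ratio = 0.0209750 / 0.1389023 = 0.1510052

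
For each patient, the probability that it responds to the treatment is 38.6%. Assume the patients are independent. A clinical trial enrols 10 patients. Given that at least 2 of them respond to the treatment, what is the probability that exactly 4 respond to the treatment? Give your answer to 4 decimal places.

X ~ Binomial(10, 0.386). Want P(X=4 | X≥2) = P(X=4) / P(X≥2).
P(X=4) = C(10,4)·0.386^4·0.614^6 = 0.249792
P(X≥2) = 1 − 0.007615 − 0.047874 = 0.944510
Ratio = 0.249792 / 0.944510 = 0.264467

0.2645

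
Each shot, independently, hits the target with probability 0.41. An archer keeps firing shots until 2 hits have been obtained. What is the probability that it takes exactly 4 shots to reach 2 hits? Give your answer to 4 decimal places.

0.1755

Y = trial on which the second success occurs; negative binomial, r=2, p=0.41.
P(Y=4) = C(3,1) · p^2 · (1−p)^2
= 3 · 0.1681 · 0.3481 = 0.175547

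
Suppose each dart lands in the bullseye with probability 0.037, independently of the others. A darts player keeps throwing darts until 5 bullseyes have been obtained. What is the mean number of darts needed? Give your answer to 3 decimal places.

Y = total darts until the fifth success; negative binomial with r=5, p=0.037.
E[Y] = r / p = 5 / 0.037 = 135.13514

135.135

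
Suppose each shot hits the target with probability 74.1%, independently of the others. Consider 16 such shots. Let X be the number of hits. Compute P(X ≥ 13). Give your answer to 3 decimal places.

0.373

X ~ Binomial(16, 0.741); P(X ≥ 13) = Σ C(16,k) p^k (1−p)^(16−k) over k:
  k=13: C(16,13)·0.741^13·0.259^3 = 0.19757
  k=14: C(16,14)·0.741^14·0.259^2 = 0.12113
  k=15: C(16,15)·0.741^15·0.259^1 = 0.04621
  k=16: C(16,16)·0.741^16·0.259^0 = 0.00826
Total = 0.37316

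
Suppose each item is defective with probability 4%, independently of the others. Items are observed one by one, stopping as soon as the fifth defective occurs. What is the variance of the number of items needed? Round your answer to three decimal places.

3000.000

Y = total items until the fifth success; negative binomial with r=5, p=0.04.
Var(Y) = r(1−p)/p² = 5·0.96 / 0.04² = 3000.00000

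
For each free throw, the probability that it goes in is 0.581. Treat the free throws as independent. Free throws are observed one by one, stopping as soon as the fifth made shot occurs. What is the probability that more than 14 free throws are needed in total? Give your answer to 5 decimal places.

Needing more than 14 free throws ⇔ fewer than 5 successes in the first 14. With X ~ Binomial(14, 0.581), P(Y > 14) = P(X ≤ 4).
  k=0: C(14,0)·0.581^0·0.419^14 = 0.0000051
  k=1: C(14,1)·0.581^1·0.419^13 = 0.0000998
  k=2: C(14,2)·0.581^2·0.419^12 = 0.0008994
  k=3: C(14,3)·0.581^3·0.419^11 = 0.0049887
  k=4: C(14,4)·0.581^4·0.419^10 = 0.0190230
P(X ≤ 4) = 0.0250160

0.02502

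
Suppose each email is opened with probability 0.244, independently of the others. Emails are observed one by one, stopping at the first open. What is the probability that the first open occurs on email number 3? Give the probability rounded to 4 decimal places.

Geometric (trials to first success), p = 0.244.
P(Y = 3) = (1−p)^2 · p = 0.57154 · 0.244 = 0.139455

0.1395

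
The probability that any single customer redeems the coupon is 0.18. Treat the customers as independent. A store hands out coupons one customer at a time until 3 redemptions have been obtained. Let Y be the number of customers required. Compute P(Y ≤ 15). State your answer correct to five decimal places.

0.52344

Finishing within 15 customers ⇔ at least 3 successes in the first 15. With X ~ Binomial(15, 0.18), P(Y ≤ 15) = 1 − P(X ≤ 2).
  k=0: C(15,0)·0.18^0·0.82^15 = 0.0509575
  k=1: C(15,1)·0.18^1·0.82^14 = 0.1677868
  k=2: C(15,2)·0.18^2·0.82^13 = 0.2578187
1 − 0.4765629 = 0.5234371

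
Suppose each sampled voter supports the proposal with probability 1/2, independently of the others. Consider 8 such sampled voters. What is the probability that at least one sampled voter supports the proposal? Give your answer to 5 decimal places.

0.99609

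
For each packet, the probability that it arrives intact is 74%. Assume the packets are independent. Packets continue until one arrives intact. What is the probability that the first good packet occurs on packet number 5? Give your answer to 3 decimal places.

0.003

Geometric (trials to first success), p = 0.74.
P(Y = 5) = (1−p)^4 · p = 0.0045698 · 0.74 = 0.00338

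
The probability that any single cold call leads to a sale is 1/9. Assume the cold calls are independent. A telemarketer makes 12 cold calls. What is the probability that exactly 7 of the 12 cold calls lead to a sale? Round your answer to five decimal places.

0.00009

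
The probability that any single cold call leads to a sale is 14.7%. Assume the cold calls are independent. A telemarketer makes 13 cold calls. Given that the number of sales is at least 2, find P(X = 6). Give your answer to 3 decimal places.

0.010

X ~ Binomial(13, 0.147). Want P(X=6 | X≥2) = P(X=6) / P(X≥2).
P(X=6) = C(13,6)·0.147^6·0.853^7 = 0.00569
P(X≥2) = 1 − 0.12657 − 0.28356 = 0.58987
Ratio = 0.00569 / 0.58987 = 0.00965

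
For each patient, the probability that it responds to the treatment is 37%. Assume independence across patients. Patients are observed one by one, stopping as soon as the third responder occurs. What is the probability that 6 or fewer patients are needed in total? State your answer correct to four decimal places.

Finishing within 6 patients ⇔ at least 3 successes in the first 6. With X ~ Binomial(6, 0.37), P(Y ≤ 6) = 1 − P(X ≤ 2).
  k=0: C(6,0)·0.37^0·0.63^6 = 0.062524
  k=1: C(6,1)·0.37^1·0.63^5 = 0.220321
  k=2: C(6,2)·0.37^2·0.63^4 = 0.323487
1 − 0.606331 = 0.393669

0.3937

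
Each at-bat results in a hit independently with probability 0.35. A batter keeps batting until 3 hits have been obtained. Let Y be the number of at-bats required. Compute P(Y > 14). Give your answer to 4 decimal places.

Needing more than 14 at-bats ⇔ fewer than 3 successes in the first 14. With X ~ Binomial(14, 0.35), P(Y > 14) = P(X ≤ 2).
  k=0: C(14,0)·0.35^0·0.65^14 = 0.002403
  k=1: C(14,1)·0.35^1·0.65^13 = 0.018116
  k=2: C(14,2)·0.35^2·0.65^12 = 0.063407
P(X ≤ 2) = 0.083927

0.0839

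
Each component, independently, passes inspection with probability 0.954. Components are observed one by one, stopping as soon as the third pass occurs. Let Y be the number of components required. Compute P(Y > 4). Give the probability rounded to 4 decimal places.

0.0119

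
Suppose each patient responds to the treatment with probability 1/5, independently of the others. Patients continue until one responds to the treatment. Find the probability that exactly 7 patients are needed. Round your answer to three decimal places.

0.052

Geometric (trials to first success), p = 0.20.
P(Y = 7) = (1−p)^6 · p = 0.26214 · 0.20 = 0.05243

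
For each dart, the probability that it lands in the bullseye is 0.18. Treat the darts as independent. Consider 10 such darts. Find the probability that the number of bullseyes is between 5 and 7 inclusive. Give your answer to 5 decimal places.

X ~ Binomial(10, 0.18); P(5 ≤ X ≤ 7) = Σ C(10,k) p^k (1−p)^(10−k) over k:
  k=5: C(10,5)·0.18^5·0.82^5 = 0.0176536
  k=6: C(10,6)·0.18^6·0.82^4 = 0.0032293
  k=7: C(10,7)·0.18^7·0.82^3 = 0.0004051
Total = 0.0212879

0.02129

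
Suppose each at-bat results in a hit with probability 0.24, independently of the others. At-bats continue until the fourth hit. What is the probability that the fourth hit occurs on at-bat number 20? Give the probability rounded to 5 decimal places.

0.03983

Y = trial on which the fourth success occurs; negative binomial, r=4, p=0.24.
P(Y=20) = C(19,3) · p^4 · (1−p)^16
= 969 · 0.0033178 · 0.012388 = 0.0398278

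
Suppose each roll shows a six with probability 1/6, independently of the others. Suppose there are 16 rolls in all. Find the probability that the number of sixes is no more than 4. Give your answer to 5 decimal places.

0.88661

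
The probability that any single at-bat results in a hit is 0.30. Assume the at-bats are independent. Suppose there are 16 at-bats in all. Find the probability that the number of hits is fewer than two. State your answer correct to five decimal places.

X ~ Binomial(16, 0.30); P(X ≤ 1) = Σ C(16,k) p^k (1−p)^(16−k) over k:
  k=0: C(16,0)·0.30^0·0.70^16 = 0.0033233
  k=1: C(16,1)·0.30^1·0.70^15 = 0.0227883
Total = 0.0261116

0.02611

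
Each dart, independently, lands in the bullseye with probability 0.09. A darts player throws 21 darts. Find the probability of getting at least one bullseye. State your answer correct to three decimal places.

P(at least one) = 1 − P(none) = 1 − (1 − 0.09)^21
= 1 − 0.13800 = 0.86200

0.862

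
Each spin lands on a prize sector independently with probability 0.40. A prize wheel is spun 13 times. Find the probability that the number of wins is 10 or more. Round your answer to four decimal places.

0.0078

X ~ Binomial(13, 0.40); P(X ≥ 10) = Σ C(13,k) p^k (1−p)^(13−k) over k:
  k=10: C(13,10)·0.40^10·0.60^3 = 0.006478
  k=11: C(13,11)·0.40^11·0.60^2 = 0.001178
  k=12: C(13,12)·0.40^12·0.60^1 = 0.000131
  k=13: C(13,13)·0.40^13·0.60^0 = 0.000007
Total = 0.007793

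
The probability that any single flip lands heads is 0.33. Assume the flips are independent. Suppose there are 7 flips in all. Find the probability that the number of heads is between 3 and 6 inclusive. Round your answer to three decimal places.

X ~ Binomial(7, 0.33); P(3 ≤ X ≤ 6) = Σ C(7,k) p^k (1−p)^(7−k) over k:
  k=3: C(7,3)·0.33^3·0.67^4 = 0.25346
  k=4: C(7,4)·0.33^4·0.67^3 = 0.12484
  k=5: C(7,5)·0.33^5·0.67^2 = 0.03689
  k=6: C(7,6)·0.33^6·0.67^1 = 0.00606
Total = 0.42125

0.421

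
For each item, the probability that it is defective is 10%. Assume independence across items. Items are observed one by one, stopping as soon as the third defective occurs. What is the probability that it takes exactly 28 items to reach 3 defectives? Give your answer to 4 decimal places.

0.0252

Y = trial on which the third success occurs; negative binomial, r=3, p=0.10.
P(Y=28) = C(27,2) · p^3 · (1−p)^25
= 351 · 0.001 · 0.07179 = 0.025198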